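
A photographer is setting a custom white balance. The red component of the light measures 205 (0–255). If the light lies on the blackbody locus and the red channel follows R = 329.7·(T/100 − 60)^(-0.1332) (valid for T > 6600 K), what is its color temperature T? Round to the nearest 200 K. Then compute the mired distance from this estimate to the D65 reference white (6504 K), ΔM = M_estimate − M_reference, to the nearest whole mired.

-50 mireds

(t − 60)^(-0.1332) = 205/329.7 = 0.62178.
t − 60 = 0.62178^(1/-0.1332) = 0.62178^(-7.508) = 35.423, so t = 95.423.
T = 100·t = 9542 K → 9600 K to the nearest 200 K.
M_estimate = 10⁶/9600 = 104.17; M_reference = 10⁶/6504 = 153.75.
ΔM = 104.17 − 153.75 = -49.58 → -50 mireds.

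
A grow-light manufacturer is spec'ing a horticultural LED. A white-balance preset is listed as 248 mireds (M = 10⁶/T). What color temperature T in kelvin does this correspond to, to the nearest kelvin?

4032 K

T = 10⁶ / 248 = 4032.26 K → 4032 K.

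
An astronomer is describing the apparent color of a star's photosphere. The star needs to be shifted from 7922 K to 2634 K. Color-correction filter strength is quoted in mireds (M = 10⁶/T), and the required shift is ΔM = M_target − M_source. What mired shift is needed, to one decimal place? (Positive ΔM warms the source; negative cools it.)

M_source = 10⁶/7922 = 126.231; M_target = 10⁶/2634 = 379.651.
ΔM = 379.651 − 126.231 = 253.420 → +253.4 mireds, a warming shift.

+253.4 mireds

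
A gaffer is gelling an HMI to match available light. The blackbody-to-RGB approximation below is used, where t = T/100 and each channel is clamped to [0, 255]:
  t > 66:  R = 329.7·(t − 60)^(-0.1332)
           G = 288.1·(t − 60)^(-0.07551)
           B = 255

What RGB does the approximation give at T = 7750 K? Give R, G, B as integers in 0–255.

t = 7750/100 = 77.5; the t > 66 branch applies.
R = 329.7·(77.5 − 60)^(-0.1332) = 329.7·17.5^(-0.1332) = 329.7·0.68301 = 225.189.
G = 288.1·(77.5 − 60)^(-0.07551) = 288.1·17.5^(-0.07551) = 288.1·0.80563 = 232.103.
B = 255 by definition for t > 66.
Rounded: (225, 232, 255).

R=225, G=232, B=255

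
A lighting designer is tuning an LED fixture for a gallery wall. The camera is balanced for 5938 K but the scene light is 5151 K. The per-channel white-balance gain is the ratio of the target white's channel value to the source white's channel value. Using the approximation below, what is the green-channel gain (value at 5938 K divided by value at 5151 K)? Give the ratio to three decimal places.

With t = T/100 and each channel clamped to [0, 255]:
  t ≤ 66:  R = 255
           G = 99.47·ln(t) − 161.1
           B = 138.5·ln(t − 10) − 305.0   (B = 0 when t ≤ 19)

1.061

At 5151 K (t = 51.51):
  G = 99.47·ln 51.51 − 161.1 = 99.47·3.9418 − 161.1 = 230.988.
At 5938 K (t = 59.38):
  G = 99.47·ln 59.38 − 161.1 = 99.47·4.0840 − 161.1 = 245.131.
Gain = 245.131 / 230.988 = 1.0612 → 1.061.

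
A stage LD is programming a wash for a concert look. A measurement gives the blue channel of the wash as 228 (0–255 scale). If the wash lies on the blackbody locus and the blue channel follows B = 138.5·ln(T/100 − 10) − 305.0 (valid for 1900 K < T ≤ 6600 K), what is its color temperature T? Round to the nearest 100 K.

ln(t − 10) = (228 + 305.0) / 138.5 = 3.8484.
t − 10 = e^3.8484 = 46.917, so t = 56.917.
T = 100·t = 5692 K → 5700 K to the nearest 100 K.

5700 K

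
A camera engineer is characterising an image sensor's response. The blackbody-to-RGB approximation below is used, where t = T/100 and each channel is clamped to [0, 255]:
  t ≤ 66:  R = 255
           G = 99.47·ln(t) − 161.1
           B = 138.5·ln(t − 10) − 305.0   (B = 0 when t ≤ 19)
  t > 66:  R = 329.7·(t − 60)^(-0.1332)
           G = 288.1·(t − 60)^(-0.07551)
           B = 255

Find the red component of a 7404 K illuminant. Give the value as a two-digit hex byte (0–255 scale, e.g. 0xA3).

0xE8

t = 7404/100 = 74.04; the t > 66 branch applies.
R = 329.7·(74.04 − 60)^(-0.1332) = 329.7·14.04^(-0.1332) = 329.7·0.70335 = 231.894.
Rounded: 232; in hex, 0xE8.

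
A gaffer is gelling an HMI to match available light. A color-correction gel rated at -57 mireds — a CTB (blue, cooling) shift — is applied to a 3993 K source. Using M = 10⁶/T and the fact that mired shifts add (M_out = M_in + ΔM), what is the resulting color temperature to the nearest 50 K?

M_in = 10⁶/3993 = 250.44 mireds.
M_out = 250.44 + (-57) = 193.44 mireds.
T_out = 10⁶/193.44 = 5169.6 K → 5150 K.

5150 K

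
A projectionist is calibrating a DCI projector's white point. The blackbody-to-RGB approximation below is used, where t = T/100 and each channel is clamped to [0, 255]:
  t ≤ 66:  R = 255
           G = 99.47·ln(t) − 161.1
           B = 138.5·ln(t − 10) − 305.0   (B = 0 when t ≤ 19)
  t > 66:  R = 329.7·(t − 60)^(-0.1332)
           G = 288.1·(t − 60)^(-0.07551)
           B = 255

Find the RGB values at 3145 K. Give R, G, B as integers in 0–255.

R=255, G=182, B=120

t = 3145/100 = 31.45; the t ≤ 66 branch applies.
R = 255 by definition for t ≤ 66.
G = 99.47·ln 31.45 − 161.1 = 99.47·3.4484 − 161.1 = 181.912.
B = 138.5·ln(31.45 − 10) − 305.0 = 138.5·ln 21.45 − 305.0 = 138.5·3.0657 − 305.0 = 119.603.
Rounded: (255, 182, 120).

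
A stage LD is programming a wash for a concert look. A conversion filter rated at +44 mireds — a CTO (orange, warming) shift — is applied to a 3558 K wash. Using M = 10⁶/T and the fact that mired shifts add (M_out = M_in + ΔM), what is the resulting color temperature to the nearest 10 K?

3080 K

M_in = 10⁶/3558 = 281.06 mireds.
M_out = 281.06 + (+44) = 325.06 mireds.
T_out = 10⁶/325.06 = 3076.4 K → 3080 K.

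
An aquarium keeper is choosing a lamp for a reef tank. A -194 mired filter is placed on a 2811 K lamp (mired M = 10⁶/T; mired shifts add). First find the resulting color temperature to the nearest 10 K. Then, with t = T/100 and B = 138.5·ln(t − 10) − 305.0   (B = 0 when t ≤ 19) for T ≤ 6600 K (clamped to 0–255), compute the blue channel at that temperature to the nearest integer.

M_in = 10⁶/2811 = 355.75; M_out = 355.75 + (-194) = 161.75.
T_out = 10⁶/161.75 = 6182.6 K → 6180 K; t = 61.8.
B = 138.5·ln(61.8 − 10) − 305.0 = 138.5·ln 51.8 − 305.0 = 138.5·3.9474 − 305.0 = 241.714.
Rounded: 242.

242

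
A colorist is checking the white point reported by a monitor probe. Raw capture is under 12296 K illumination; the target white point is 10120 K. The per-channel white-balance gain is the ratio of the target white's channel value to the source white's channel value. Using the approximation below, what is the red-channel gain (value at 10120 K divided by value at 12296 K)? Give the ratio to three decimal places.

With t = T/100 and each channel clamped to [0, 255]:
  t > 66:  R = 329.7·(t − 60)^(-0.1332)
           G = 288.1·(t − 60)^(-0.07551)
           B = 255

1.058

At 12296 K (t = 122.96):
  R = 329.7·(122.96 − 60)^(-0.1332) = 329.7·62.96^(-0.1332) = 329.7·0.57592 = 189.882.
At 10120 K (t = 101.2):
  R = 329.7·(101.2 − 60)^(-0.1332) = 329.7·41.2^(-0.1332) = 329.7·0.60939 = 200.916.
Gain = 200.916 / 189.882 = 1.0581 → 1.058.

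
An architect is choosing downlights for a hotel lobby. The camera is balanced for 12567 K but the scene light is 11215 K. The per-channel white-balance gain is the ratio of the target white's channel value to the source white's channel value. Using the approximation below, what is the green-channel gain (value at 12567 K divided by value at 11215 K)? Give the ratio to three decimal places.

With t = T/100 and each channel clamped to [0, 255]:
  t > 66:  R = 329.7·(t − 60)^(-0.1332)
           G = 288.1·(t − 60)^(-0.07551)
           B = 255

At 11215 K (t = 112.15):
  G = 288.1·(112.15 − 60)^(-0.07551) = 288.1·52.15^(-0.07551) = 288.1·0.74187 = 213.734.
At 12567 K (t = 125.67):
  G = 288.1·(125.67 − 60)^(-0.07551) = 288.1·65.67^(-0.07551) = 288.1·0.72907 = 210.046.
Gain = 210.046 / 213.734 = 0.9827 → 0.983.

0.983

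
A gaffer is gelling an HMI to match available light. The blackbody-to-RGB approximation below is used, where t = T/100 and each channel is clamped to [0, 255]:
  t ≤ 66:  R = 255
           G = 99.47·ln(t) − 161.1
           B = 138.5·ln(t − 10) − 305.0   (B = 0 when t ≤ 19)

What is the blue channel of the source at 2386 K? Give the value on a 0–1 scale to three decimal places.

t = 2386/100 = 23.86; the t ≤ 66 branch applies.
B = 138.5·ln(23.86 − 10) − 305.0 = 138.5·ln 13.86 − 305.0 = 138.5·2.6290 − 305.0 = 59.117.
On a 0–1 scale: 59.117/255 = 0.2318 → 0.232.

0.232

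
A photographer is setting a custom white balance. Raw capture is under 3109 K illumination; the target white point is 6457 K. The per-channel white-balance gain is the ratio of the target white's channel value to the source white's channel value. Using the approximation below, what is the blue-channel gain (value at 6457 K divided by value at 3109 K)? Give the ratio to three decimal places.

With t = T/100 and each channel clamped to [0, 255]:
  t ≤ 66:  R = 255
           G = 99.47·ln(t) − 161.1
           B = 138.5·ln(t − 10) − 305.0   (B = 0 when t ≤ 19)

At 3109 K (t = 31.09):
  B = 138.5·ln(31.09 − 10) − 305.0 = 138.5·ln 21.09 − 305.0 = 138.5·3.0488 − 305.0 = 117.259.
At 6457 K (t = 64.57):
  B = 138.5·ln(64.57 − 10) − 305.0 = 138.5·ln 54.57 − 305.0 = 138.5·3.9995 − 305.0 = 248.929.
Gain = 248.929 / 117.259 = 2.1229 → 2.123.

2.123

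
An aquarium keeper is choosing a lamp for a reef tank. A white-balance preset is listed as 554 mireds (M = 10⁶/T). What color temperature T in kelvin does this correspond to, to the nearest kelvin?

T = 10⁶ / 554 = 1805.05 K → 1805 K.

1805 K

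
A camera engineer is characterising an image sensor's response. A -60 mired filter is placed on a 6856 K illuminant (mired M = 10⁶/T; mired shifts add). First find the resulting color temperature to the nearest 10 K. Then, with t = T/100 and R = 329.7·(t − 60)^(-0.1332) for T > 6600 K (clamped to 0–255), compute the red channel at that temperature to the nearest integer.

193

M_in = 10⁶/6856 = 145.86; M_out = 145.86 + (-60) = 85.86.
T_out = 10⁶/85.86 = 11647.2 K → 11650 K; t = 116.5.
R = 329.7·(116.5 − 60)^(-0.1332) = 329.7·56.5^(-0.1332) = 329.7·0.58429 = 192.640.
Rounded: 193.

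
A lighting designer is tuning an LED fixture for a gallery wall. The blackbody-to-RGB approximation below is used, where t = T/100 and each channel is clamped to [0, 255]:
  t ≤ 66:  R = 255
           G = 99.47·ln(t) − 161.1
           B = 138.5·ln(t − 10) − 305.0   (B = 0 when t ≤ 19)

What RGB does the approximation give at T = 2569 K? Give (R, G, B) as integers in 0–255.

(255, 162, 76)

t = 2569/100 = 25.69; the t ≤ 66 branch applies.
R = 255 by definition for t ≤ 66.
G = 99.47·ln 25.69 − 161.1 = 99.47·3.2461 − 161.1 = 161.790.
B = 138.5·ln(25.69 − 10) − 305.0 = 138.5·ln 15.69 − 305.0 = 138.5·2.7530 − 305.0 = 76.294.
Rounded: (255, 162, 76).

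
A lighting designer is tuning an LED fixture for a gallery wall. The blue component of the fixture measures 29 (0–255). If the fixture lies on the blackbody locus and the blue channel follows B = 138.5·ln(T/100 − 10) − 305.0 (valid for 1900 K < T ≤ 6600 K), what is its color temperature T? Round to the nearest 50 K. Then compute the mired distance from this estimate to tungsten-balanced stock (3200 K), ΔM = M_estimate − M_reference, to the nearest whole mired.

ln(t − 10) = (29 + 305.0) / 138.5 = 2.4116.
t − 10 = e^2.4116 = 11.151, so t = 21.151.
T = 100·t = 2115 K → 2100 K to the nearest 50 K.
M_estimate = 10⁶/2100 = 476.19; M_reference = 10⁶/3200 = 312.50.
ΔM = 476.19 − 312.50 = 163.69 → +164 mireds.

+164 mireds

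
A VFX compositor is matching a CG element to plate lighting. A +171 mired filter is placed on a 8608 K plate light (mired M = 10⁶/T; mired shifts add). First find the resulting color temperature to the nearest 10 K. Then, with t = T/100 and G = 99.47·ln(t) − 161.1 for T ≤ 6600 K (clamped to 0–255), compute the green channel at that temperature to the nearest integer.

192

M_in = 10⁶/8608 = 116.17; M_out = 116.17 + (+171) = 287.17.
T_out = 10⁶/287.17 = 3482.2 K → 3480 K; t = 34.8.
G = 99.47·ln 34.8 − 161.1 = 99.47·3.5496 − 161.1 = 191.980.
Rounded: 192.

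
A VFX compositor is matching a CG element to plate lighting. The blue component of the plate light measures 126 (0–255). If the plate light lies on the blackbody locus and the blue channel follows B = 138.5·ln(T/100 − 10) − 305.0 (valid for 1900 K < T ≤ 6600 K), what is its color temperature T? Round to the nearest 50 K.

3250 K

ln(t − 10) = (126 + 305.0) / 138.5 = 3.1119.
t − 10 = e^3.1119 = 22.464, so t = 32.464.
T = 100·t = 3246 K → 3250 K to the nearest 50 K.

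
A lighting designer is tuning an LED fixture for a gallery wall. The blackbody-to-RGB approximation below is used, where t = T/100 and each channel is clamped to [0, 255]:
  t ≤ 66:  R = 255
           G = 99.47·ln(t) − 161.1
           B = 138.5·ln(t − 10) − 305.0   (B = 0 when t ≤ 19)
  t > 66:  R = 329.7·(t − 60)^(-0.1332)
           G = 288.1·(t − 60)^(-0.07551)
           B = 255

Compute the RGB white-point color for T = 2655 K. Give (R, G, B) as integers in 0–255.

(255, 165, 84)

t = 2655/100 = 26.55; the t ≤ 66 branch applies.
R = 255 by definition for t ≤ 66.
G = 99.47·ln 26.55 − 161.1 = 99.47·3.2790 − 161.1 = 165.065.
B = 138.5·ln(26.55 − 10) − 305.0 = 138.5·ln 16.55 − 305.0 = 138.5·2.8064 − 305.0 = 83.684.
Rounded: (255, 165, 84).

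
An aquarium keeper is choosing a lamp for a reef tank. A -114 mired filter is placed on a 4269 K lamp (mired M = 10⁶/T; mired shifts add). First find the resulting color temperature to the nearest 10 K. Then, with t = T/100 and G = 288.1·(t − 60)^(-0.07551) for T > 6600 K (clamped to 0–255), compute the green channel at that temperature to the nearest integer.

227

M_in = 10⁶/4269 = 234.25; M_out = 234.25 + (-114) = 120.25.
T_out = 10⁶/120.25 = 8316.2 K → 8320 K; t = 83.2.
G = 288.1·(83.2 − 60)^(-0.07551) = 288.1·23.2^(-0.07551) = 288.1·0.78866 = 227.214.
Rounded: 227.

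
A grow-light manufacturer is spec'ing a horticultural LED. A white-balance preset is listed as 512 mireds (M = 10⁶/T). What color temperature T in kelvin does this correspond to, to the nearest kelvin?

T = 10⁶ / 512 = 1953.12 K → 1953 K.

1953 K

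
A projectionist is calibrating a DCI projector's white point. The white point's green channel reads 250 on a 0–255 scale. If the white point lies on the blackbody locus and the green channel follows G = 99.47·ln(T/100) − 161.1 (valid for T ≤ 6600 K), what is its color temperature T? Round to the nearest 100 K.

6200 K

ln t = (250 + 161.1) / 99.47 = 4.1329.
t = e^4.1329 = 62.359.
T = 100·t = 6236 K → 6200 K to the nearest 100 K.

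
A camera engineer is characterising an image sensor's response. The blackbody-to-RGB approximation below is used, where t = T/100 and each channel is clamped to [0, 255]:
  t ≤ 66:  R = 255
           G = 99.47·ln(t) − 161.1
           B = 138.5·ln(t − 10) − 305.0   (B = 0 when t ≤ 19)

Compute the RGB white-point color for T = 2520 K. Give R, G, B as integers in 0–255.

t = 2520/100 = 25.2; the t ≤ 66 branch applies.
R = 255 by definition for t ≤ 66.
G = 99.47·ln 25.2 − 161.1 = 99.47·3.2268 − 161.1 = 159.874.
B = 138.5·ln(25.2 − 10) − 305.0 = 138.5·ln 15.2 − 305.0 = 138.5·2.7213 − 305.0 = 71.899.
Rounded: (255, 160, 72).

R=255, G=160, B=72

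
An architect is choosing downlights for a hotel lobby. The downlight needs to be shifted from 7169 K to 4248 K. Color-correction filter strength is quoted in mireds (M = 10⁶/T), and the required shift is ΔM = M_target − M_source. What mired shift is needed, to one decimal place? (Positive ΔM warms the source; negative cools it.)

+95.9 mireds

M_source = 10⁶/7169 = 139.489; M_target = 10⁶/4248 = 235.405.
ΔM = 235.405 − 139.489 = 95.915 → +95.9 mireds, a warming shift.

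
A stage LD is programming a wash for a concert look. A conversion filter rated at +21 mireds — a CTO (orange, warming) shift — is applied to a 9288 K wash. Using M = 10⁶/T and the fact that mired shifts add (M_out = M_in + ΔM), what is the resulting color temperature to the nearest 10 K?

7770 K

M_in = 10⁶/9288 = 107.67 mireds.
M_out = 107.67 + (+21) = 128.67 mireds.
T_out = 10⁶/128.67 = 7772.1 K → 7770 K.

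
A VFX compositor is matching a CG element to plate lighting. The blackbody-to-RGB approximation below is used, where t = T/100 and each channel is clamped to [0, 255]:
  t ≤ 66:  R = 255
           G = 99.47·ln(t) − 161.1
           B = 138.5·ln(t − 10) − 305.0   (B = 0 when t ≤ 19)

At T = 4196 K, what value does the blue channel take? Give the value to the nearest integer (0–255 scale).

t = 4196/100 = 41.96; the t ≤ 66 branch applies.
B = 138.5·ln(41.96 − 10) − 305.0 = 138.5·ln 31.96 − 305.0 = 138.5·3.4645 − 305.0 = 174.831.
Rounded: 175.

175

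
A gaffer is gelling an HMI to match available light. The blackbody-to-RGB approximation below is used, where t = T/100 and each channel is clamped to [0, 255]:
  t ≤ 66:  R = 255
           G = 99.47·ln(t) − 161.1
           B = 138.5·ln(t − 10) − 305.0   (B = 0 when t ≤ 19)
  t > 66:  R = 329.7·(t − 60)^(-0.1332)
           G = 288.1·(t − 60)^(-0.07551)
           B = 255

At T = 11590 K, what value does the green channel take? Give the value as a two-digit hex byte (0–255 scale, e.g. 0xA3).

t = 11590/100 = 115.9; the t > 66 branch applies.
G = 288.1·(115.9 − 60)^(-0.07551) = 288.1·55.9^(-0.07551) = 288.1·0.73799 = 212.616.
Rounded: 213; in hex, 0xD5.

0xD5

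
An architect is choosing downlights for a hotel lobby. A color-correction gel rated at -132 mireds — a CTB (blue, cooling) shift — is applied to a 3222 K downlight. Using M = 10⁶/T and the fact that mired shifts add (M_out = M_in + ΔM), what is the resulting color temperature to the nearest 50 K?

M_in = 10⁶/3222 = 310.37 mireds.
M_out = 310.37 + (-132) = 178.37 mireds.
T_out = 10⁶/178.37 = 5606.4 K → 5600 K.

5600 K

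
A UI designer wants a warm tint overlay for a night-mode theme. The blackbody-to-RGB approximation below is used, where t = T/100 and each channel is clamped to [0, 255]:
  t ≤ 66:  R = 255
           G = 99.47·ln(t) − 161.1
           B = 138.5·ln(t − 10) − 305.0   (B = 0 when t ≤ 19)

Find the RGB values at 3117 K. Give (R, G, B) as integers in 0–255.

t = 3117/100 = 31.17; the t ≤ 66 branch applies.
R = 255 by definition for t ≤ 66.
G = 99.47·ln 31.17 − 161.1 = 99.47·3.4395 − 161.1 = 181.023.
B = 138.5·ln(31.17 − 10) − 305.0 = 138.5·ln 21.17 − 305.0 = 138.5·3.0526 − 305.0 = 117.783.
Rounded: (255, 181, 118).

(255, 181, 118)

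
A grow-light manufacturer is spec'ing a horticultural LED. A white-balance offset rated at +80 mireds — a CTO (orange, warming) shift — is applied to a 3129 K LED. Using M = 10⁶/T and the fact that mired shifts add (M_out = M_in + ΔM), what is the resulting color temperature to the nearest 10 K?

2500 K

M_in = 10⁶/3129 = 319.59 mireds.
M_out = 319.59 + (+80) = 399.59 mireds.
T_out = 10⁶/399.59 = 2502.6 K → 2500 K.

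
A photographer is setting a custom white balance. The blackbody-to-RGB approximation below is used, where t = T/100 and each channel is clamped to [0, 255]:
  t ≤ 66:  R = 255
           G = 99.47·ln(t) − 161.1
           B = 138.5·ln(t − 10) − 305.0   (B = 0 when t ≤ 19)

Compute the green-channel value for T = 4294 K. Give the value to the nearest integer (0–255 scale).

t = 4294/100 = 42.94; the t ≤ 66 branch applies.
G = 99.47·ln 42.94 − 161.1 = 99.47·3.7598 − 161.1 = 212.888.
Rounded: 213.

213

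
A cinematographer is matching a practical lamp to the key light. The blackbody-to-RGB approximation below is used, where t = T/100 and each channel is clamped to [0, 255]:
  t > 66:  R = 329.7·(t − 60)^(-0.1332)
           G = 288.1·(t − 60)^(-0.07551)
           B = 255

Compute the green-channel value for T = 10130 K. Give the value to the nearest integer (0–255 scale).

218

t = 10130/100 = 101.3; the t > 66 branch applies.
G = 288.1·(101.3 − 60)^(-0.07551) = 288.1·41.3^(-0.07551) = 288.1·0.75506 = 217.532.
Rounded: 218.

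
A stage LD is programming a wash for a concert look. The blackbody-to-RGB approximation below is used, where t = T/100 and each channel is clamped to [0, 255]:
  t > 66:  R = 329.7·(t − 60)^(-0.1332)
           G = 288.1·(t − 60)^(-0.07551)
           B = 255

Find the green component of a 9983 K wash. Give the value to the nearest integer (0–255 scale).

t = 9983/100 = 99.83; the t > 66 branch applies.
G = 288.1·(99.83 − 60)^(-0.07551) = 288.1·39.83^(-0.07551) = 288.1·0.75713 = 218.128.
Rounded: 218.

218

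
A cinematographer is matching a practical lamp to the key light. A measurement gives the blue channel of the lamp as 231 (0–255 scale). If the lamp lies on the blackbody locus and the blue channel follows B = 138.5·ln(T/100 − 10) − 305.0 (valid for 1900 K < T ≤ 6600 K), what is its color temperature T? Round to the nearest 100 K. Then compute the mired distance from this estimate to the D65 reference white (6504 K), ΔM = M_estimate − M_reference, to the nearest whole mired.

+19 mireds

ln(t − 10) = (231 + 305.0) / 138.5 = 3.8700.
t − 10 = e^3.8700 = 47.944, so t = 57.944.
T = 100·t = 5794 K → 5800 K to the nearest 100 K.
M_estimate = 10⁶/5800 = 172.41; M_reference = 10⁶/6504 = 153.75.
ΔM = 172.41 − 153.75 = 18.66 → +19 mireds.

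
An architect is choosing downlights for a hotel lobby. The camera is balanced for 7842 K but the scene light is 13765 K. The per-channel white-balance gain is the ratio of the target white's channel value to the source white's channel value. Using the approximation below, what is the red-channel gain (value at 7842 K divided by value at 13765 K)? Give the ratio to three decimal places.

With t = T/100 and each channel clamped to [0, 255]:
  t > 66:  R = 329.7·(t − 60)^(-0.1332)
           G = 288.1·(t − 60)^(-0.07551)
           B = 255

1.211

At 13765 K (t = 137.65):
  R = 329.7·(137.65 − 60)^(-0.1332) = 329.7·77.65^(-0.1332) = 329.7·0.56006 = 184.651.
At 7842 K (t = 78.42):
  R = 329.7·(78.42 − 60)^(-0.1332) = 329.7·18.42^(-0.1332) = 329.7·0.67836 = 223.657.
Gain = 223.657 / 184.651 = 1.2112 → 1.211.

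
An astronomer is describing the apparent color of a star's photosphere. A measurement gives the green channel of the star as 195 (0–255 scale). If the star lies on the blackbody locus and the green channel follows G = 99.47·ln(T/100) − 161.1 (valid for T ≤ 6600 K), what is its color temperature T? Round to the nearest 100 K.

3600 K

ln t = (195 + 161.1) / 99.47 = 3.5800.
t = e^3.5800 = 35.873.
T = 100·t = 3587 K → 3600 K to the nearest 100 K.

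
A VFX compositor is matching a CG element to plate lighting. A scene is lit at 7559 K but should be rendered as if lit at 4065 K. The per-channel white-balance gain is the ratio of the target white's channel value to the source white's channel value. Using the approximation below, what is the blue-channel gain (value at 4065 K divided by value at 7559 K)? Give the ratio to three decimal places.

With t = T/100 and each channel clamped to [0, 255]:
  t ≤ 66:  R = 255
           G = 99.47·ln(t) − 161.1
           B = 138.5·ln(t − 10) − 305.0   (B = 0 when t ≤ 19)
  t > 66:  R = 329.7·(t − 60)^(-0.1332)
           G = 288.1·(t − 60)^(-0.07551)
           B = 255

0.663

At 7559 K (t = 75.59):
  B = 255 by definition for t > 66.
At 4065 K (t = 40.65):
  B = 138.5·ln(40.65 − 10) − 305.0 = 138.5·ln 30.65 − 305.0 = 138.5·3.4226 − 305.0 = 169.035.
Gain = 169.035 / 255.000 = 0.6629 → 0.663.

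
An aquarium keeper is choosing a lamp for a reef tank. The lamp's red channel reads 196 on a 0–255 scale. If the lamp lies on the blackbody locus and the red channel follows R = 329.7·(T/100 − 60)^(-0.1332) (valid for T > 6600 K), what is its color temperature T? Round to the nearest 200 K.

(t − 60)^(-0.1332) = 196/329.7 = 0.59448.
t − 60 = 0.59448^(1/-0.1332) = 0.59448^(-7.508) = 49.621, so t = 109.621.
T = 100·t = 10962 K → 11000 K to the nearest 200 K.

11000 K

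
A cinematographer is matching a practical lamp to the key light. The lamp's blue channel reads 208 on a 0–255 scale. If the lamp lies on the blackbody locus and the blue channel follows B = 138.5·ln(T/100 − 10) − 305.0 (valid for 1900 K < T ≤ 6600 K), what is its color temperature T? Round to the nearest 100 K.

5100 K

ln(t − 10) = (208 + 305.0) / 138.5 = 3.7040.
t − 10 = e^3.7040 = 40.608, so t = 50.608.
T = 100·t = 5061 K → 5100 K to the nearest 100 K.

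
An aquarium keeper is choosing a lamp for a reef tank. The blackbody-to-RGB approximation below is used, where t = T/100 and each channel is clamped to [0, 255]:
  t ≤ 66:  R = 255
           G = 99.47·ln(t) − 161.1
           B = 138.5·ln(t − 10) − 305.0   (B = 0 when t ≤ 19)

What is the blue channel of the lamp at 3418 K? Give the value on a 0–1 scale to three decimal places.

t = 3418/100 = 34.18; the t ≤ 66 branch applies.
B = 138.5·ln(34.18 − 10) − 305.0 = 138.5·ln 24.18 − 305.0 = 138.5·3.1855 − 305.0 = 136.195.
On a 0–1 scale: 136.195/255 = 0.5341 → 0.534.

0.534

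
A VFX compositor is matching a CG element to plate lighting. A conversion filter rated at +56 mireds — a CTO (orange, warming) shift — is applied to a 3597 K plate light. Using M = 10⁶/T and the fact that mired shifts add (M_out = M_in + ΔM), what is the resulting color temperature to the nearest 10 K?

2990 K

M_in = 10⁶/3597 = 278.01 mireds.
M_out = 278.01 + (+56) = 334.01 mireds.
T_out = 10⁶/334.01 = 2993.9 K → 2990 K.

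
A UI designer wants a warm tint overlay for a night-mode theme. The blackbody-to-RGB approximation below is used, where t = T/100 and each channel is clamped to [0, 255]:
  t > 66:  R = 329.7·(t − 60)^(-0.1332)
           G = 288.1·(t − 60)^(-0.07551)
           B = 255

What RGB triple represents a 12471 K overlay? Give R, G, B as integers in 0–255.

R=189, G=210, B=255

t = 12471/100 = 124.71; the t > 66 branch applies.
R = 329.7·(124.71 − 60)^(-0.1332) = 329.7·64.71^(-0.1332) = 329.7·0.57382 = 189.190.
G = 288.1·(124.71 − 60)^(-0.07551) = 288.1·64.71^(-0.07551) = 288.1·0.72988 = 210.279.
B = 255 by definition for t > 66.
Rounded: (189, 210, 255).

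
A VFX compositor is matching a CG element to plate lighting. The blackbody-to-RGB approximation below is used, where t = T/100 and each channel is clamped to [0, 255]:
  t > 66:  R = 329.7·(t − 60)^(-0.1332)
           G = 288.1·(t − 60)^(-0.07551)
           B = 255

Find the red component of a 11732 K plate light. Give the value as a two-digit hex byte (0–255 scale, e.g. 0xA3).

0xC0

t = 11732/100 = 117.32; the t > 66 branch applies.
R = 329.7·(117.32 − 60)^(-0.1332) = 329.7·57.32^(-0.1332) = 329.7·0.58317 = 192.270.
Rounded: 192; in hex, 0xC0.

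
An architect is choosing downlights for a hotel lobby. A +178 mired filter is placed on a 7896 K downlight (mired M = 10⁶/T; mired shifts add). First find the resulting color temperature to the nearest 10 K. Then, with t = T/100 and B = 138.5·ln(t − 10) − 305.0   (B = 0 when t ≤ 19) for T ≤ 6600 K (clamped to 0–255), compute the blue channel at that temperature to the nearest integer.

128

M_in = 10⁶/7896 = 126.65; M_out = 126.65 + (+178) = 304.65.
T_out = 10⁶/304.65 = 3282.5 K → 3280 K; t = 32.8.
B = 138.5·ln(32.8 − 10) − 305.0 = 138.5·ln 22.8 − 305.0 = 138.5·3.1268 − 305.0 = 128.056.
Rounded: 128.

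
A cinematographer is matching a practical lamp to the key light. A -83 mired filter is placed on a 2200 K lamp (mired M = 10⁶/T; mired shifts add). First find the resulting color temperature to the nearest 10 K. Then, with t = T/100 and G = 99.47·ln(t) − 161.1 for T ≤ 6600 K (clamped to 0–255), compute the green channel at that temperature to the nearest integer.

166

M_in = 10⁶/2200 = 454.55; M_out = 454.55 + (-83) = 371.55.
T_out = 10⁶/371.55 = 2691.5 K → 2690 K; t = 26.9.
G = 99.47·ln 26.9 − 161.1 = 99.47·3.2921 − 161.1 = 166.368.
Rounded: 166.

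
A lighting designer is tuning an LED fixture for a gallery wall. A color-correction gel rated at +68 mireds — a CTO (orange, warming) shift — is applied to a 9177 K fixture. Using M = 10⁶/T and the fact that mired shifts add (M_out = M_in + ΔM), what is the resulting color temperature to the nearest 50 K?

M_in = 10⁶/9177 = 108.97 mireds.
M_out = 108.97 + (+68) = 176.97 mireds.
T_out = 10⁶/176.97 = 5650.7 K → 5650 K.

5650 K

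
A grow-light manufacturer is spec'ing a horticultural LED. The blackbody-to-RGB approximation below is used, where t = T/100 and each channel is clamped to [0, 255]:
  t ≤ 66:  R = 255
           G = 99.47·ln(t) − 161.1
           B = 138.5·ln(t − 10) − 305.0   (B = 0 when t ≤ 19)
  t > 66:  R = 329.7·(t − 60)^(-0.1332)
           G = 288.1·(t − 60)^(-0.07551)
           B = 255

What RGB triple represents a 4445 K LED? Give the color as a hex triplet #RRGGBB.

t = 4445/100 = 44.45; the t ≤ 66 branch applies.
R = 255 by definition for t ≤ 66.
G = 99.47·ln 44.45 − 161.1 = 99.47·3.7944 − 161.1 = 216.325.
B = 138.5·ln(44.45 − 10) − 305.0 = 138.5·ln 34.45 − 305.0 = 138.5·3.5395 − 305.0 = 185.222.
Rounded: (255, 216, 185).
In hex: #FFD8B9.

#FFD8B9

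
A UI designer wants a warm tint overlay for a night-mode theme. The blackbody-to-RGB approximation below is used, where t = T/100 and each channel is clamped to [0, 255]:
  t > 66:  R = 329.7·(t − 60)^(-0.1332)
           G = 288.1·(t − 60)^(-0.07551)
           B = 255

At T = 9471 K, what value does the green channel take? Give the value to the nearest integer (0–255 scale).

220

t = 9471/100 = 94.71; the t > 66 branch applies.
G = 288.1·(94.71 − 60)^(-0.07551) = 288.1·34.71^(-0.07551) = 288.1·0.76503 = 220.406.
Rounded: 220.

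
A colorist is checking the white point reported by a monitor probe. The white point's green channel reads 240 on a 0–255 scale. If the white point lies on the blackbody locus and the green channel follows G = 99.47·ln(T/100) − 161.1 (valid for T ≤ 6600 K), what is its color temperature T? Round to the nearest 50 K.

ln t = (240 + 161.1) / 99.47 = 4.0324.
t = e^4.0324 = 56.394.
T = 100·t = 5639 K → 5650 K to the nearest 50 K.

5650 K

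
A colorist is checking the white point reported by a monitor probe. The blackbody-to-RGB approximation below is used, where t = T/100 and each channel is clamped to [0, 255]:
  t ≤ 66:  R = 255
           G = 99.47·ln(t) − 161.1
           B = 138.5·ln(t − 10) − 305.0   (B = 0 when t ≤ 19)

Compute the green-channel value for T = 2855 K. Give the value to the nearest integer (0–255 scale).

t = 2855/100 = 28.55; the t ≤ 66 branch applies.
G = 99.47·ln 28.55 − 161.1 = 99.47·3.3517 − 161.1 = 172.289.
Rounded: 172.

172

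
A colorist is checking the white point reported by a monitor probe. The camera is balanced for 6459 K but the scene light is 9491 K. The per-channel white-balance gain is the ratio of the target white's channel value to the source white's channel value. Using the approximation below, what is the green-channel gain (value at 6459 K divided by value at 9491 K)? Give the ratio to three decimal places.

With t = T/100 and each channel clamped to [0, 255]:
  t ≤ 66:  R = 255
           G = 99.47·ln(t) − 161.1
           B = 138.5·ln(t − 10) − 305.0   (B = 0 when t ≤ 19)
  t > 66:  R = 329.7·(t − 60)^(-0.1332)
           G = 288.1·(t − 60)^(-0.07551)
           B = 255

1.151

At 9491 K (t = 94.91):
  G = 288.1·(94.91 − 60)^(-0.07551) = 288.1·34.91^(-0.07551) = 288.1·0.76470 = 220.310.
At 6459 K (t = 64.59):
  G = 99.47·ln 64.59 − 161.1 = 99.47·4.1681 − 161.1 = 253.497.
Gain = 253.497 / 220.310 = 1.1506 → 1.151.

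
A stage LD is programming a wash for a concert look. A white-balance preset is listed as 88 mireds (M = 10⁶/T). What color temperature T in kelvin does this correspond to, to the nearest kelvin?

11364 K

T = 10⁶ / 88 = 11363.64 K → 11364 K.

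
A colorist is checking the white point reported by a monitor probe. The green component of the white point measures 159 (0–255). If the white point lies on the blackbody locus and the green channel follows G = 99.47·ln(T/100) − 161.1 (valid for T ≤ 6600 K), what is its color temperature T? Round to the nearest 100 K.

2500 K

ln t = (159 + 161.1) / 99.47 = 3.2181.
t = e^3.2181 = 24.980.
T = 100·t = 2498 K → 2500 K to the nearest 100 K.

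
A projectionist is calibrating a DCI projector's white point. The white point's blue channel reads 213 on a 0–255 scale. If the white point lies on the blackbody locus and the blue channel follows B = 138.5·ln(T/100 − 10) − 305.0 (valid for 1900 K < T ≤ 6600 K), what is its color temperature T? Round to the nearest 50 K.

5200 K

ln(t − 10) = (213 + 305.0) / 138.5 = 3.7401.
t − 10 = e^3.7401 = 42.101, so t = 52.101.
T = 100·t = 5210 K → 5200 K to the nearest 50 K.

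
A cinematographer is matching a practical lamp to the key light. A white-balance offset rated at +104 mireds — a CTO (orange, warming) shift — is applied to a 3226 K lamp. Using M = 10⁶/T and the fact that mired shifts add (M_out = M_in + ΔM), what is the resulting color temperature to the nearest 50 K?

2400 K

M_in = 10⁶/3226 = 309.98 mireds.
M_out = 309.98 + (+104) = 413.98 mireds.
T_out = 10⁶/413.98 = 2415.6 K → 2400 K.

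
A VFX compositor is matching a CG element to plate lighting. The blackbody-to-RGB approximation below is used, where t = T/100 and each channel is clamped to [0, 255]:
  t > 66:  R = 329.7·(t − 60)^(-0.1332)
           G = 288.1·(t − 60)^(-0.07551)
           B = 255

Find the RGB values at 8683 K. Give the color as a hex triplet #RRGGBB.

#D5E1FF

t = 8683/100 = 86.83; the t > 66 branch applies.
R = 329.7·(86.83 − 60)^(-0.1332) = 329.7·26.83^(-0.1332) = 329.7·0.64522 = 212.729.
G = 288.1·(86.83 − 60)^(-0.07551) = 288.1·26.83^(-0.07551) = 288.1·0.78005 = 224.734.
B = 255 by definition for t > 66.
Rounded: (213, 225, 255).
In hex: #D5E1FF.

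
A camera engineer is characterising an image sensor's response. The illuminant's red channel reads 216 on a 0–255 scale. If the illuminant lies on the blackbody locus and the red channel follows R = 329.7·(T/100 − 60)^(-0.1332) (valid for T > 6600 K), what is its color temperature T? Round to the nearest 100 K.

8400 K

(t − 60)^(-0.1332) = 216/329.7 = 0.65514.
t − 60 = 0.65514^(1/-0.1332) = 0.65514^(-7.508) = 23.926, so t = 83.926.
T = 100·t = 8393 K → 8400 K to the nearest 100 K.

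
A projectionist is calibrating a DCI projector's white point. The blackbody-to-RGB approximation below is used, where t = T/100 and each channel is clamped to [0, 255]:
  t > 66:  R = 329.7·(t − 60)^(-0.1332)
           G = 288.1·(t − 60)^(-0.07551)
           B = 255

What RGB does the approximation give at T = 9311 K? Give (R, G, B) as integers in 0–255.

t = 9311/100 = 93.11; the t > 66 branch applies.
R = 329.7·(93.11 − 60)^(-0.1332) = 329.7·33.11^(-0.1332) = 329.7·0.62740 = 206.852.
G = 288.1·(93.11 − 60)^(-0.07551) = 288.1·33.11^(-0.07551) = 288.1·0.76776 = 221.193.
B = 255 by definition for t > 66.
Rounded: (207, 221, 255).

(207, 221, 255)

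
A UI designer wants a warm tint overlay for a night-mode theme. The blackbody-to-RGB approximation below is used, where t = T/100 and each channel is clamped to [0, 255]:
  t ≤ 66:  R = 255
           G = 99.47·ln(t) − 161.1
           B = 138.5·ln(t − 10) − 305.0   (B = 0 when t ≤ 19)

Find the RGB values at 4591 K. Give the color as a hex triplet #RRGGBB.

#FFDCBF

t = 4591/100 = 45.91; the t ≤ 66 branch applies.
R = 255 by definition for t ≤ 66.
G = 99.47·ln 45.91 − 161.1 = 99.47·3.8267 − 161.1 = 219.540.
B = 138.5·ln(45.91 − 10) − 305.0 = 138.5·ln 35.91 − 305.0 = 138.5·3.5810 − 305.0 = 190.971.
Rounded: (255, 220, 191).
In hex: #FFDCBF.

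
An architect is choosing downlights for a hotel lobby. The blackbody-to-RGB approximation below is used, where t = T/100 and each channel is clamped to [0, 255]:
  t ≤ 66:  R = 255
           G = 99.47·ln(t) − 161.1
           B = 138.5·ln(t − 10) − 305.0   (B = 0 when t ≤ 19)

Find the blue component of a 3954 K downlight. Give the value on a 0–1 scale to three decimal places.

t = 3954/100 = 39.54; the t ≤ 66 branch applies.
B = 138.5·ln(39.54 − 10) − 305.0 = 138.5·ln 29.54 − 305.0 = 138.5·3.3857 − 305.0 = 163.926.
On a 0–1 scale: 163.926/255 = 0.6428 → 0.643.

0.643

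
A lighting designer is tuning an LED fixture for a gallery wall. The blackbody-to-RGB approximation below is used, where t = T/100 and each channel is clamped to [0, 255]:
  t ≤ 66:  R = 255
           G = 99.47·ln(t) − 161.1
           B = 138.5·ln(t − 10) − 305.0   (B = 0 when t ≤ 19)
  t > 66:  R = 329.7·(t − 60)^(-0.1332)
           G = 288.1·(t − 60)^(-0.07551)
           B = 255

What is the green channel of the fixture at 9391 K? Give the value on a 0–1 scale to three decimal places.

0.866

t = 9391/100 = 93.91; the t > 66 branch applies.
G = 288.1·(93.91 − 60)^(-0.07551) = 288.1·33.91^(-0.07551) = 288.1·0.76638 = 220.794.
On a 0–1 scale: 220.794/255 = 0.8659 → 0.866.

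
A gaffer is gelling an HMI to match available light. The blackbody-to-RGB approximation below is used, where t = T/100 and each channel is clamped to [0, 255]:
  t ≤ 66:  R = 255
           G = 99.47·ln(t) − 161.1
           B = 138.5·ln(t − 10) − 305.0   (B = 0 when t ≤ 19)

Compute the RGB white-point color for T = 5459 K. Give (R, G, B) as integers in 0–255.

t = 5459/100 = 54.59; the t ≤ 66 branch applies.
R = 255 by definition for t ≤ 66.
G = 99.47·ln 54.59 − 161.1 = 99.47·3.9999 − 161.1 = 236.765.
B = 138.5·ln(54.59 − 10) − 305.0 = 138.5·ln 44.59 − 305.0 = 138.5·3.7975 − 305.0 = 220.955.
Rounded: (255, 237, 221).

(255, 237, 221)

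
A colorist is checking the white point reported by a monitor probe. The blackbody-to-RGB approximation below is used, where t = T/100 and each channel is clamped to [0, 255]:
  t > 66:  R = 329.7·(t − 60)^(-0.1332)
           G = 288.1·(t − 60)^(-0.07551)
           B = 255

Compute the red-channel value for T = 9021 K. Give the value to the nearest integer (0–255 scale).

209

t = 9021/100 = 90.21; the t > 66 branch applies.
R = 329.7·(90.21 − 60)^(-0.1332) = 329.7·30.21^(-0.1332) = 329.7·0.63510 = 209.393.
Rounded: 209.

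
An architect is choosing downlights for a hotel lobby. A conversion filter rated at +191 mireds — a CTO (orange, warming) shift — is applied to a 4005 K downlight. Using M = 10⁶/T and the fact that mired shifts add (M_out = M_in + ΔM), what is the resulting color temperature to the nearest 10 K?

2270 K

M_in = 10⁶/4005 = 249.69 mireds.
M_out = 249.69 + (+191) = 440.69 mireds.
T_out = 10⁶/440.69 = 2269.2 K → 2270 K.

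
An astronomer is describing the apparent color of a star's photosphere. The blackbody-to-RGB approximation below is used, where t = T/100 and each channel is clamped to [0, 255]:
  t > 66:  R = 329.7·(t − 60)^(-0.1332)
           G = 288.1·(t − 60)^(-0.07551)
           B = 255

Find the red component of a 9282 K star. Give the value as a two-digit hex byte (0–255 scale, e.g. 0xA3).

0xCF

t = 9282/100 = 92.82; the t > 66 branch applies.
R = 329.7·(92.82 − 60)^(-0.1332) = 329.7·32.82^(-0.1332) = 329.7·0.62813 = 207.095.
Rounded: 207; in hex, 0xCF.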